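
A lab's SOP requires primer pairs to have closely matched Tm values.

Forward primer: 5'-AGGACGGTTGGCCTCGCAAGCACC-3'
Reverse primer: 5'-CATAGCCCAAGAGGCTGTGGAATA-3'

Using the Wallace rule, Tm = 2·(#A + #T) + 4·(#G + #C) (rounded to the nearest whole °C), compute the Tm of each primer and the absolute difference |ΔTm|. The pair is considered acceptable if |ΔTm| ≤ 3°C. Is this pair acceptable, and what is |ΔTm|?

Forward: A=5 T=3 G=8 C=8 → Tm = 2·8 + 4·16 = 80°C.
Reverse: A=8 T=4 G=7 C=5 → Tm = 2·12 + 4·12 = 72°C.
|ΔTm| = |80 − 72| = 8°C, > 3°C.

|ΔTm| = 8°C; the pair is not acceptable.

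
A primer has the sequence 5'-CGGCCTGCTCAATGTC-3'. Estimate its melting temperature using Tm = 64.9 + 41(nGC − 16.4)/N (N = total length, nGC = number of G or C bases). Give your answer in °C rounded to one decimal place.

48.5°C

Base counts: A=2, T=4, G=4, C=6; G+C = 10, N = 16.
Tm = 64.9 + 41·(10 − 16.4)/16 = 64.9 + -262.40/16 = 48.5°C.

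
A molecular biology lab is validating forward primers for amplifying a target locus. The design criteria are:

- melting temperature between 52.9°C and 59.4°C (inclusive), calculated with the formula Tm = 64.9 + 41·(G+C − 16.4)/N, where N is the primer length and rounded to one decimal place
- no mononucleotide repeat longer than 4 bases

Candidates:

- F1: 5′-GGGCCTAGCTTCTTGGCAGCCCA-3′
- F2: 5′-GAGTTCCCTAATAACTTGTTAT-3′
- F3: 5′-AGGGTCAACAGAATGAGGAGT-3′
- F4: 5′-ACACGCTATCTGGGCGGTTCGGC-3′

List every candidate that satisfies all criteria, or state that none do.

None of the candidates satisfy all criteria.

F1 (23 nt, A=3 T=5 G=7 C=8): Tm = 64.9 + 41·(15 − 16.4)/23 = 62.4°C, outside 52.9–59.4°C ✗; longest run = 3 ✓ — fails.
F2 (22 nt, A=6 T=9 G=3 C=4): Tm = 64.9 + 41·(7 − 16.4)/22 = 47.4°C, outside 52.9–59.4°C ✗; longest run = 3 ✓ — fails.
F3 (21 nt, A=8 T=3 G=8 C=2): Tm = 64.9 + 41·(10 − 16.4)/21 = 52.4°C, outside 52.9–59.4°C ✗; longest run = 3 ✓ — fails.
F4 (23 nt, A=3 T=5 G=8 C=7): Tm = 64.9 + 41·(15 − 16.4)/23 = 62.4°C, outside 52.9–59.4°C ✗; longest run = 3 ✓ — fails.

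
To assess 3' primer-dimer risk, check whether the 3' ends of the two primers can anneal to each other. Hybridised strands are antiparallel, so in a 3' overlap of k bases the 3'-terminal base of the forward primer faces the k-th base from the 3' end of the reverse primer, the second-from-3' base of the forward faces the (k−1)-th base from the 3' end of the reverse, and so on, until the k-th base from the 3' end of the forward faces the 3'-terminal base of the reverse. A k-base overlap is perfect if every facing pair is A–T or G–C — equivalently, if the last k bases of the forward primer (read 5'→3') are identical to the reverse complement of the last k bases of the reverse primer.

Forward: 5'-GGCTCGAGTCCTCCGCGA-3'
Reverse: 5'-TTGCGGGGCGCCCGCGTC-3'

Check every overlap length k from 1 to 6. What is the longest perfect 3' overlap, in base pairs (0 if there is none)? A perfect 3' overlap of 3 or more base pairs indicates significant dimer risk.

Longest perfect overlap: 2 complementary base pairs; below the dimer-risk threshold (threshold 3).

Last 6 bases (5'→3') — forward …CCGCGA, reverse …CGCGTC.
Reverse complement of the reverse primer's last 6 bases: GACGCG; its first k bases are the reverse complement of the reverse primer's last k bases, so a perfect k-base overlap needs the forward primer's last k bases to equal them.
Comparing (forward last k vs required): k=1: A vs G ✗; k=2: GA vs GA ✓; k=3: CGA vs GAC ✗; k=4: GCGA vs GACG ✗; k=5: CGCGA vs GACGC ✗; k=6: CCGCGA vs GACGCG ✗.
Only k = 2 is perfect, so the longest perfect 3' overlap is 2.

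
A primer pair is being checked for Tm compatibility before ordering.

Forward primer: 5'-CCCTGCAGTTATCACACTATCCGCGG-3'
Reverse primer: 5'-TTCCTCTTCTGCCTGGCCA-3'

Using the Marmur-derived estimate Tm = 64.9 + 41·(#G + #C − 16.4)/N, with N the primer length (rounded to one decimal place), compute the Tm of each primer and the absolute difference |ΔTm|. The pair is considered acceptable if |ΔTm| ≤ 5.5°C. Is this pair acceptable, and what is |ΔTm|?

|ΔTm| = 9.5°C; the pair is not acceptable.

Forward: G+C = 15, N = 26 → Tm = 64.9 + 41·(15 − 16.4)/26 = 62.7°C.
Reverse: G+C = 11, N = 19 → Tm = 64.9 + 41·(11 − 16.4)/19 = 53.2°C.
|ΔTm| = |62.7 − 53.2| = 9.5°C, > 5.5°C.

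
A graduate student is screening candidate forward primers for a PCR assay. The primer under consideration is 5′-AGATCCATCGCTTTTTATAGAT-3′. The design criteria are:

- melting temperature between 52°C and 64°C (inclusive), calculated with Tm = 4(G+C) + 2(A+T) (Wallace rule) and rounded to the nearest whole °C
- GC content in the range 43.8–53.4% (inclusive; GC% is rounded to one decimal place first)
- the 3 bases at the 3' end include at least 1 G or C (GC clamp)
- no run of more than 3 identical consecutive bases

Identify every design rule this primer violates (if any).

Base counts: A=6, T=9, G=3, C=4 (length 22).
Tm: Tm = 2·15 + 4·7 = 58°C ✓
GC content: GC 7/22 = 31.8%, outside 43.8–53.4% ✗
GC clamp: 3' end GAT has 1 G/C ✓
homopolymer run: longest run = 5, exceeds 3 ✗

Fails: GC content, homopolymer run.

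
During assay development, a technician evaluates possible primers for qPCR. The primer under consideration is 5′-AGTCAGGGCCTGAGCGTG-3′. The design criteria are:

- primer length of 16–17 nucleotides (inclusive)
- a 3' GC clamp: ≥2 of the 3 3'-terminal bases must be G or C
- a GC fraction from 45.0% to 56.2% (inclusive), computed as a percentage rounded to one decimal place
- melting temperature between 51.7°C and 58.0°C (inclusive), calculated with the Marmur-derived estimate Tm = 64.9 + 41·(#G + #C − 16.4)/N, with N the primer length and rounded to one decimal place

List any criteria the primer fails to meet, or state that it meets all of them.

Base counts: A=3, T=3, G=8, C=4 (length 18).
length: length 18, outside 16–17 ✗
GC clamp: 3' end GTG has 2 G/C ✓
GC content: GC 12/18 = 66.7%, outside 45.0–56.2% ✗
Tm: Tm = 64.9 + 41·(12 − 16.4)/18 = 54.9°C ✓

Fails: length, GC content.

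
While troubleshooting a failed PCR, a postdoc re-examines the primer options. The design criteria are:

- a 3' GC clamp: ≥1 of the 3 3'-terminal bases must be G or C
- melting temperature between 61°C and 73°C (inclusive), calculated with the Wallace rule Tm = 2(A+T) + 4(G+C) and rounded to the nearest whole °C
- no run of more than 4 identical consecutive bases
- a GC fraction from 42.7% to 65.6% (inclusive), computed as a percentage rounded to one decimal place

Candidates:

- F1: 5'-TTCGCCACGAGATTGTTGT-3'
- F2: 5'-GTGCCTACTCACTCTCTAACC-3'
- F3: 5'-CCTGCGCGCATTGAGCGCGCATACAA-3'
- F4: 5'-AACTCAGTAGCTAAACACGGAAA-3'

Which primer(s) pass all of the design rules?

F1 (19 nt, A=3 T=7 G=5 C=4): 3' end TGT has 1 G/C ✓; Tm = 2·10 + 4·9 = 56°C, outside 61–73°C ✗; longest run = 2 ✓; GC 9/19 = 47.4% ✓ — fails.
F2 (21 nt, A=4 T=6 G=2 C=9): 3' end ACC has 2 G/C ✓; Tm = 2·10 + 4·11 = 64°C ✓; longest run = 2 ✓; GC 11/21 = 52.4% ✓ — passes.
F3 (26 nt, A=6 T=4 G=7 C=9): 3' end CAA has 1 G/C ✓; Tm = 2·10 + 4·16 = 84°C, outside 61–73°C ✗; longest run = 2 ✓; GC 16/26 = 61.5% ✓ — fails.
F4 (23 nt, A=11 T=3 G=4 C=5): 3' end AAA has 0 G/C, need ≥1 ✗; Tm = 2·14 + 4·9 = 64°C ✓; longest run = 3 ✓; GC 9/23 = 39.1%, outside 42.7–65.6% ✗ — fails.

F2 only.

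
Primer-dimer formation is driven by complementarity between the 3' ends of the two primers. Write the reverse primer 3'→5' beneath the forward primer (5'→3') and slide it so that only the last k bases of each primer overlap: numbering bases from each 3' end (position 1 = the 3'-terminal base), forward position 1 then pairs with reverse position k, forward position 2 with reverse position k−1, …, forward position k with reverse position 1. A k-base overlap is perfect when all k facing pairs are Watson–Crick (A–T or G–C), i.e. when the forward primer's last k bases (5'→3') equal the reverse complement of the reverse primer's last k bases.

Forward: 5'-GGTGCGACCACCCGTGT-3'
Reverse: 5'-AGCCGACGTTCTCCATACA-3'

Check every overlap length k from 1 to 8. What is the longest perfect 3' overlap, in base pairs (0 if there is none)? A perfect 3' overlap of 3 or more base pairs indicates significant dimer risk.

Longest perfect overlap: 3 complementary base pairs; significant dimer risk (threshold 3).

Last 8 bases (5'→3') — forward …ACCCGTGT, reverse …TCCATACA.
Reverse complement of the reverse primer's last 8 bases: TGTATGGA; its first k bases are the reverse complement of the reverse primer's last k bases, so a perfect k-base overlap needs the forward primer's last k bases to equal them.
Comparing (forward last k vs required): k=1: T vs T ✓; k=2: GT vs TG ✗; k=3: TGT vs TGT ✓; k=4: GTGT vs TGTA ✗; k=5: CGTGT vs TGTAT ✗; k=6: CCGTGT vs TGTATG ✗; k=7: CCCGTGT vs TGTATGG ✗; k=8: ACCCGTGT vs TGTATGGA ✗.
Perfect overlaps at k = 1, 3; the largest is 3.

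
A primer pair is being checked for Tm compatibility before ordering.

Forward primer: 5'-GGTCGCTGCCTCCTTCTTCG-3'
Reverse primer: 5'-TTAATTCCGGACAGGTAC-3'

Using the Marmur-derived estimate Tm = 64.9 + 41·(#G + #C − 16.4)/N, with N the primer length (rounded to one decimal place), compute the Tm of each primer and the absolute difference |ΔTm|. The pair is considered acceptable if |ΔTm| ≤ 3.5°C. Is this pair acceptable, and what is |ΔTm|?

|ΔTm| = 12.1°C; the pair is not acceptable.

Forward: G+C = 13, N = 20 → Tm = 64.9 + 41·(13 − 16.4)/20 = 57.9°C.
Reverse: G+C = 8, N = 18 → Tm = 64.9 + 41·(8 − 16.4)/18 = 45.8°C.
|ΔTm| = |57.9 − 45.8| = 12.1°C, > 3.5°C.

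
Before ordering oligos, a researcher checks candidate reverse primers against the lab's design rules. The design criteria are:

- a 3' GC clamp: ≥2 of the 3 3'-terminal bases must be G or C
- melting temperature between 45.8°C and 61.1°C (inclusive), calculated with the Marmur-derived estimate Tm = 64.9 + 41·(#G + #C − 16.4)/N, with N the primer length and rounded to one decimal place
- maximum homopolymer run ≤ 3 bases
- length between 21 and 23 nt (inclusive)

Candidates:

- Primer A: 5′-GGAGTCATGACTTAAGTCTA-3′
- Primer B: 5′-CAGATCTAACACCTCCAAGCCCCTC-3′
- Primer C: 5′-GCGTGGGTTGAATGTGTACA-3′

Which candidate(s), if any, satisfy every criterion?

Primer A (20 nt, A=6 T=6 G=5 C=3): 3' end CTA has 1 G/C, need ≥2 ✗; Tm = 64.9 + 41·(8 − 16.4)/20 = 47.7°C ✓; longest run = 2 ✓; length 20, outside 21–23 ✗ — fails.
Primer B (25 nt, A=7 T=4 G=2 C=12): 3' end CTC has 2 G/C ✓; Tm = 64.9 + 41·(14 − 16.4)/25 = 61.0°C ✓; longest run = 4, exceeds 3 ✗; length 25, outside 21–23 ✗ — fails.
Primer C (20 nt, A=4 T=6 G=8 C=2): 3' end ACA has 1 G/C, need ≥2 ✗; Tm = 64.9 + 41·(10 − 16.4)/20 = 51.8°C ✓; longest run = 3 ✓; length 20, outside 21–23 ✗ — fails.

None of the candidates satisfy all criteria.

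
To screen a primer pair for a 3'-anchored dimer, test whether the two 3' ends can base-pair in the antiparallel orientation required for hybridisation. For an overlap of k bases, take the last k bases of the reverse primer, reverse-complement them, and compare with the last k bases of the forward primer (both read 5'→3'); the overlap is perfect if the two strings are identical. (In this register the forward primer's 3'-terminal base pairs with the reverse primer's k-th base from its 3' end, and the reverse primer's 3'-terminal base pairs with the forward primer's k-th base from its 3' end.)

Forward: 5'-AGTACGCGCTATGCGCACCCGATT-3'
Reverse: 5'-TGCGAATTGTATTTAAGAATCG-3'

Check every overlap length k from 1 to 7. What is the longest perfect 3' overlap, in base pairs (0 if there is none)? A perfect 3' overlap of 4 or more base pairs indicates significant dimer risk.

Longest perfect overlap: 5 complementary base pairs; significant dimer risk (threshold 4).

Last 7 bases (5'→3') — forward …CCCGATT, reverse …AGAATCG.
Reverse complement of the reverse primer's last 7 bases: CGATTCT; its first k bases are the reverse complement of the reverse primer's last k bases, so a perfect k-base overlap needs the forward primer's last k bases to equal them.
Comparing (forward last k vs required): k=1: T vs C ✗; k=2: TT vs CG ✗; k=3: ATT vs CGA ✗; k=4: GATT vs CGAT ✗; k=5: CGATT vs CGATT ✓; k=6: CCGATT vs CGATTC ✗; k=7: CCCGATT vs CGATTCT ✗.
Only k = 5 is perfect, so the longest perfect 3' overlap is 5.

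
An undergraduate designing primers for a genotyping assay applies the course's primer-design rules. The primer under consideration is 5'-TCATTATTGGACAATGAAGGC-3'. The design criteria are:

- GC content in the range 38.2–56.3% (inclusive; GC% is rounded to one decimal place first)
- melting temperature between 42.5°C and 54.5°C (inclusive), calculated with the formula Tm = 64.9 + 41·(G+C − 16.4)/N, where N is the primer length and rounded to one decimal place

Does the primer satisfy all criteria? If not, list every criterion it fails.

Fails: GC content.

Base counts: A=7, T=6, G=5, C=3 (length 21).
GC content: GC 8/21 = 38.1%, outside 38.2–56.3% ✗
Tm: Tm = 64.9 + 41·(8 − 16.4)/21 = 48.5°C ✓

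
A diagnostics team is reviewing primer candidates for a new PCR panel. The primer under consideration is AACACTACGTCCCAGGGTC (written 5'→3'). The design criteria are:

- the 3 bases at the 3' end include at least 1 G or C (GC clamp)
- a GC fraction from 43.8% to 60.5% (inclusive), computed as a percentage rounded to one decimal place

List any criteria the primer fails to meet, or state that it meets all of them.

Base counts: A=5, T=3, G=4, C=7 (length 19).
GC clamp: 3' end GTC has 2 G/C ✓
GC content: GC 11/19 = 57.9% ✓

Meets all criteria.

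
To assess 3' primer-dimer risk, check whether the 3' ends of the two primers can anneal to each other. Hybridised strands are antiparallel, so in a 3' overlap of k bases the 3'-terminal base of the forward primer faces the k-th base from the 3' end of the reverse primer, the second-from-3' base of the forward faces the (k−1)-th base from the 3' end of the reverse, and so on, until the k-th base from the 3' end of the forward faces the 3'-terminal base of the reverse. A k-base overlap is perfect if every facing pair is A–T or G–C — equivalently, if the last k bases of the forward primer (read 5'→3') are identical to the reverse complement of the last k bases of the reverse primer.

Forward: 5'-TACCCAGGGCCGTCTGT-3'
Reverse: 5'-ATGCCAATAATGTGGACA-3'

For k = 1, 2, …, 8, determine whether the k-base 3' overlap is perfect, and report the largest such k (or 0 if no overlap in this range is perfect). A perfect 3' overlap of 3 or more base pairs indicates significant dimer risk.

Longest perfect overlap: 3 complementary base pairs; significant dimer risk (threshold 3).

Last 8 bases (5'→3') — forward …CCGTCTGT, reverse …TGTGGACA.
Reverse complement of the reverse primer's last 8 bases: TGTCCACA; its first k bases are the reverse complement of the reverse primer's last k bases, so a perfect k-base overlap needs the forward primer's last k bases to equal them.
Comparing (forward last k vs required): k=1: T vs T ✓; k=2: GT vs TG ✗; k=3: TGT vs TGT ✓; k=4: CTGT vs TGTC ✗; k=5: TCTGT vs TGTCC ✗; k=6: GTCTGT vs TGTCCA ✗; k=7: CGTCTGT vs TGTCCAC ✗; k=8: CCGTCTGT vs TGTCCACA ✗.
Perfect overlaps at k = 1, 3; the largest is 3.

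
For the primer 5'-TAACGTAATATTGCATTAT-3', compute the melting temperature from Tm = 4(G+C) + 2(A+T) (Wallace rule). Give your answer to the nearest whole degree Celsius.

Base counts: A=7, T=8, G=2, C=2 (length 19).
Tm = 2·(7+8) + 4·(2+2) = 2·15 + 4·4 = 30 + 16 = 46°C.

46°C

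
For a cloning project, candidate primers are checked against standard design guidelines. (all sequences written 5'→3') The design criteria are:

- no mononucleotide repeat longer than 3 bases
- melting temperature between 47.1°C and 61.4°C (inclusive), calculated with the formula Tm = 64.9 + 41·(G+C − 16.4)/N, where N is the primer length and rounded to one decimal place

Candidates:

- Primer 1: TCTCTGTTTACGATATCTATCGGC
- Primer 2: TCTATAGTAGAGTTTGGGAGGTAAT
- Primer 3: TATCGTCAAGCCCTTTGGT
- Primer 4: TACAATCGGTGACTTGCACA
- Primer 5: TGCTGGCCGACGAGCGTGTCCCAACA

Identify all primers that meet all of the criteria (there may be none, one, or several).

Primer 1 (24 nt, A=4 T=10 G=4 C=6): longest run = 3 ✓; Tm = 64.9 + 41·(10 − 16.4)/24 = 54.0°C ✓ — passes.
Primer 2 (25 nt, A=7 T=9 G=8 C=1): longest run = 3 ✓; Tm = 64.9 + 41·(9 − 16.4)/25 = 52.8°C ✓ — passes.
Primer 3 (19 nt, A=3 T=7 G=4 C=5): longest run = 3 ✓; Tm = 64.9 + 41·(9 − 16.4)/19 = 48.9°C ✓ — passes.
Primer 4 (20 nt, A=6 T=5 G=4 C=5): longest run = 2 ✓; Tm = 64.9 + 41·(9 − 16.4)/20 = 49.7°C ✓ — passes.
Primer 5 (26 nt, A=5 T=4 G=8 C=9): longest run = 3 ✓; Tm = 64.9 + 41·(17 − 16.4)/26 = 65.8°C, outside 47.1–61.4°C ✗ — fails.

Primer 1, Primer 2, Primer 3 and Primer 4.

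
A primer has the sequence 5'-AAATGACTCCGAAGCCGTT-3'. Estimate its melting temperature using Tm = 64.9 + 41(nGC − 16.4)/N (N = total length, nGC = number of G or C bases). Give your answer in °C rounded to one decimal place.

48.9°C

Base counts: A=6, T=4, G=4, C=5; G+C = 9, N = 19.
Tm = 64.9 + 41·(9 − 16.4)/19 = 64.9 + -303.40/19 = 48.9°C.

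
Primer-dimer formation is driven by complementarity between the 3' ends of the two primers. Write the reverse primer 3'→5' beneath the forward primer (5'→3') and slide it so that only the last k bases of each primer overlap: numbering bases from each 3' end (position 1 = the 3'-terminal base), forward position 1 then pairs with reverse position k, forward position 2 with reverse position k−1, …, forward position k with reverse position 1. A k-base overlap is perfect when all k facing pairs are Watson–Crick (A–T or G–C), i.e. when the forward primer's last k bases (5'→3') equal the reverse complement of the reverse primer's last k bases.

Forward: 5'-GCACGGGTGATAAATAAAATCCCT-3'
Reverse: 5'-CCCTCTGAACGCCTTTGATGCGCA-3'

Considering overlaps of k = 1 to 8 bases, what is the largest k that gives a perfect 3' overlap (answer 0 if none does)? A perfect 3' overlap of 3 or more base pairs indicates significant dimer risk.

Last 8 bases (5'→3') — forward …AAATCCCT, reverse …GATGCGCA.
Reverse complement of the reverse primer's last 8 bases: TGCGCATC; its first k bases are the reverse complement of the reverse primer's last k bases, so a perfect k-base overlap needs the forward primer's last k bases to equal them.
Comparing (forward last k vs required): k=1: T vs T ✓; k=2: CT vs TG ✗; k=3: CCT vs TGC ✗; k=4: CCCT vs TGCG ✗; k=5: TCCCT vs TGCGC ✗; k=6: ATCCCT vs TGCGCA ✗; k=7: AATCCCT vs TGCGCAT ✗; k=8: AAATCCCT vs TGCGCATC ✗.
Only k = 1 is perfect, so the longest perfect 3' overlap is 1.

Longest perfect overlap: 1 complementary base pair; below the dimer-risk threshold (threshold 3).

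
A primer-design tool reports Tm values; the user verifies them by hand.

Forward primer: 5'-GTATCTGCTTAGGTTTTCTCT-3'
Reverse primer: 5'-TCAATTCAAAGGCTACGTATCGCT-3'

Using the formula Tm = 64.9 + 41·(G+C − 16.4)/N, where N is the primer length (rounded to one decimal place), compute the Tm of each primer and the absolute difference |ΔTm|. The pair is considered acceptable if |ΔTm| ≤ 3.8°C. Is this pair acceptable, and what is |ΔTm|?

Forward: G+C = 8, N = 21 → Tm = 64.9 + 41·(8 − 16.4)/21 = 48.5°C.
Reverse: G+C = 10, N = 24 → Tm = 64.9 + 41·(10 − 16.4)/24 = 54.0°C.
|ΔTm| = |48.5 − 54.0| = 5.5°C, > 3.8°C.

|ΔTm| = 5.5°C; the pair is not acceptable.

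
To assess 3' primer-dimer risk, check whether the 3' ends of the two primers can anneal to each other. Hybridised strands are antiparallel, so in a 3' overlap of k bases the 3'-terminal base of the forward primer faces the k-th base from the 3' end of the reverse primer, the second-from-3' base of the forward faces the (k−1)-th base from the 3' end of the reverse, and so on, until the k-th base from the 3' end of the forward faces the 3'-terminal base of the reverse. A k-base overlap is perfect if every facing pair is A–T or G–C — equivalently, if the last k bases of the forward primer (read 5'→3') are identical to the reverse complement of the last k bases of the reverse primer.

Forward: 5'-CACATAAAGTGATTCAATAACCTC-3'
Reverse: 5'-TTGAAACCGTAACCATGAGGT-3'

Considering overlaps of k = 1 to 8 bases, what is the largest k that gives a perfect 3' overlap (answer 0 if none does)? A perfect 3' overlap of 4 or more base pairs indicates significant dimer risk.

Last 8 bases (5'→3') — forward …ATAACCTC, reverse …CATGAGGT.
Reverse complement of the reverse primer's last 8 bases: ACCTCATG; its first k bases are the reverse complement of the reverse primer's last k bases, so a perfect k-base overlap needs the forward primer's last k bases to equal them.
Comparing (forward last k vs required): k=1: C vs A ✗; k=2: TC vs AC ✗; k=3: CTC vs ACC ✗; k=4: CCTC vs ACCT ✗; k=5: ACCTC vs ACCTC ✓; k=6: AACCTC vs ACCTCA ✗; k=7: TAACCTC vs ACCTCAT ✗; k=8: ATAACCTC vs ACCTCATG ✗.
Only k = 5 is perfect, so the longest perfect 3' overlap is 5.

Longest perfect overlap: 5 complementary base pairs; significant dimer risk (threshold 4).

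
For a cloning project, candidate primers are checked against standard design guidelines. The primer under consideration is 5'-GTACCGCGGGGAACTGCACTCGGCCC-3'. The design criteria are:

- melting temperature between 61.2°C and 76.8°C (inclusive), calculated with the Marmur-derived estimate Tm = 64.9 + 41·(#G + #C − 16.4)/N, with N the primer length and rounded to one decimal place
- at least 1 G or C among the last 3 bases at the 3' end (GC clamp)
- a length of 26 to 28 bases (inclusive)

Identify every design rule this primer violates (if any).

Base counts: A=4, T=3, G=9, C=10 (length 26).
Tm: Tm = 64.9 + 41·(19 − 16.4)/26 = 69.0°C ✓
GC clamp: 3' end CCC has 3 G/C ✓
length: length 26 ✓

Meets all criteria.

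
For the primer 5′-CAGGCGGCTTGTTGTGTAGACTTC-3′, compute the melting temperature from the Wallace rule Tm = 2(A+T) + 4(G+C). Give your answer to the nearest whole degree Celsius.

74°C

Base counts: A=3, T=8, G=8, C=5 (length 24).
Tm = 2·(3+8) + 4·(8+5) = 2·11 + 4·13 = 22 + 52 = 74°C.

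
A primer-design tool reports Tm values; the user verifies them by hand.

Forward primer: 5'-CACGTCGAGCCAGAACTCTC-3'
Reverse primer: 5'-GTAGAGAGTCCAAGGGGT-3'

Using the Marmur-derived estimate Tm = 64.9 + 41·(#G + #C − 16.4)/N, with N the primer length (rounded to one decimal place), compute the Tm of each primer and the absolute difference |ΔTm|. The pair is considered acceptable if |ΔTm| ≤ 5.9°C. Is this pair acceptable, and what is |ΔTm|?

Forward: G+C = 12, N = 20 → Tm = 64.9 + 41·(12 − 16.4)/20 = 55.9°C.
Reverse: G+C = 10, N = 18 → Tm = 64.9 + 41·(10 − 16.4)/18 = 50.3°C.
|ΔTm| = |55.9 − 50.3| = 5.6°C, ≤ 5.9°C.

|ΔTm| = 5.6°C; the pair is acceptable.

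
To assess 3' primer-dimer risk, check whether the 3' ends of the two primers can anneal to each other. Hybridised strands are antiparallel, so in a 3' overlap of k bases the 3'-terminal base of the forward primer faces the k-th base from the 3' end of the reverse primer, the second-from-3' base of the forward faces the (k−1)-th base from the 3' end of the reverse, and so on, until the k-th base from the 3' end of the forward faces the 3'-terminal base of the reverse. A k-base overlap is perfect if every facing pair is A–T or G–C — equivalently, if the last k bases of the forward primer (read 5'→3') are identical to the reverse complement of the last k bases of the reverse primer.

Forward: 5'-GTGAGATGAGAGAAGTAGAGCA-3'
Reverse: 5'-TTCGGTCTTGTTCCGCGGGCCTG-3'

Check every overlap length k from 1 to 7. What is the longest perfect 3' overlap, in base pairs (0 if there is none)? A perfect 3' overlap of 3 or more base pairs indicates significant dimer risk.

Longest perfect overlap: 2 complementary base pairs; below the dimer-risk threshold (threshold 3).

Last 7 bases (5'→3') — forward …TAGAGCA, reverse …GGGCCTG.
Reverse complement of the reverse primer's last 7 bases: CAGGCCC; its first k bases are the reverse complement of the reverse primer's last k bases, so a perfect k-base overlap needs the forward primer's last k bases to equal them.
Comparing (forward last k vs required): k=1: A vs C ✗; k=2: CA vs CA ✓; k=3: GCA vs CAG ✗; k=4: AGCA vs CAGG ✗; k=5: GAGCA vs CAGGC ✗; k=6: AGAGCA vs CAGGCC ✗; k=7: TAGAGCA vs CAGGCCC ✗.
Only k = 2 is perfect, so the longest perfect 3' overlap is 2.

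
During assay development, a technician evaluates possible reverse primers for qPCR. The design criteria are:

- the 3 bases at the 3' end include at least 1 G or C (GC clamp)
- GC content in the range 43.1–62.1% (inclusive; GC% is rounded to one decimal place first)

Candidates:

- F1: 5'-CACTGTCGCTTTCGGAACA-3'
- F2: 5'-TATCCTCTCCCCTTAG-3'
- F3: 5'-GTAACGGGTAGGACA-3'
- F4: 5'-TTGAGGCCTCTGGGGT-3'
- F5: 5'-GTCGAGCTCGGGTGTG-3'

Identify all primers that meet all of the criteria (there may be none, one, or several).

F1, F2 and F3.

F1 (19 nt, A=4 T=5 G=4 C=6): 3' end ACA has 1 G/C ✓; GC 10/19 = 52.6% ✓ — passes.
F2 (16 nt, A=2 T=6 G=1 C=7): 3' end TAG has 1 G/C ✓; GC 8/16 = 50.0% ✓ — passes.
F3 (15 nt, A=5 T=2 G=6 C=2): 3' end ACA has 1 G/C ✓; GC 8/15 = 53.3% ✓ — passes.
F4 (16 nt, A=1 T=5 G=7 C=3): 3' end GGT has 2 G/C ✓; GC 10/16 = 62.5%, outside 43.1–62.1% ✗ — fails.
F5 (16 nt, A=1 T=4 G=8 C=3): 3' end GTG has 2 G/C ✓; GC 11/16 = 68.8%, outside 43.1–62.1% ✗ — fails.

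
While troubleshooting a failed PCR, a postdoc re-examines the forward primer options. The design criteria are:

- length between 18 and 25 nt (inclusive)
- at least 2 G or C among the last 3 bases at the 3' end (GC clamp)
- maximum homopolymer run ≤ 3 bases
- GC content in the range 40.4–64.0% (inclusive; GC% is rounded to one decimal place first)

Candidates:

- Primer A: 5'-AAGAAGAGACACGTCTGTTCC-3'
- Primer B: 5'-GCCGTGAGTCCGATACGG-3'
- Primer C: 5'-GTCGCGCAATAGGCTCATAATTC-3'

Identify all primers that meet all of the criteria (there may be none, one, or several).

Primer A only.

Primer A (21 nt, A=7 T=4 G=5 C=5): length 21 ✓; 3' end TCC has 2 G/C ✓; longest run = 2 ✓; GC 10/21 = 47.6% ✓ — passes.
Primer B (18 nt, A=3 T=3 G=7 C=5): length 18 ✓; 3' end CGG has 3 G/C ✓; longest run = 2 ✓; GC 12/18 = 66.7%, outside 40.4–64.0% ✗ — fails.
Primer C (23 nt, A=6 T=6 G=5 C=6): length 23 ✓; 3' end TTC has 1 G/C, need ≥2 ✗; longest run = 2 ✓; GC 11/23 = 47.8% ✓ — fails.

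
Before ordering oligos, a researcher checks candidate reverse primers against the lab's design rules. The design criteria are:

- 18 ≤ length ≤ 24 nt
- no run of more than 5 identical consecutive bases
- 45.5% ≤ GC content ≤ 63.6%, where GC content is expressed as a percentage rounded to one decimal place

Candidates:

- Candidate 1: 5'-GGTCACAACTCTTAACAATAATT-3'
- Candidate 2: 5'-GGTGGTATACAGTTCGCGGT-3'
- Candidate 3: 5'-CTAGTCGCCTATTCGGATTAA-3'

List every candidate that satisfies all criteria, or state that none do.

Candidate 1 (23 nt, A=9 T=7 G=2 C=5): length 23 ✓; longest run = 2 ✓; GC 7/23 = 30.4%, outside 45.5–63.6% ✗ — fails.
Candidate 2 (20 nt, A=3 T=6 G=8 C=3): length 20 ✓; longest run = 2 ✓; GC 11/20 = 55.0% ✓ — passes.
Candidate 3 (21 nt, A=5 T=7 G=4 C=5): length 21 ✓; longest run = 2 ✓; GC 9/21 = 42.9%, outside 45.5–63.6% ✗ — fails.

Candidate 2 only.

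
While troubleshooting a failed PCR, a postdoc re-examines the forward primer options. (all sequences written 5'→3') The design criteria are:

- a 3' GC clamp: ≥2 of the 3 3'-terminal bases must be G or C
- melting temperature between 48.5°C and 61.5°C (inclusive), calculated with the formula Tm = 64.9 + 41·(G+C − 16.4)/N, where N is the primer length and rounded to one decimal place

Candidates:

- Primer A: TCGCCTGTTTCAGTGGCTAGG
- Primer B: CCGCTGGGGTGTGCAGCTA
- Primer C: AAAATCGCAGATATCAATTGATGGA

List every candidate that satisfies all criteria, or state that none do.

Primer A and Primer C.

Primer A (21 nt, A=2 T=7 G=7 C=5): 3' end AGG has 2 G/C ✓; Tm = 64.9 + 41·(12 − 16.4)/21 = 56.3°C ✓ — passes.
Primer B (19 nt, A=2 T=4 G=8 C=5): 3' end CTA has 1 G/C, need ≥2 ✗; Tm = 64.9 + 41·(13 − 16.4)/19 = 57.6°C ✓ — fails.
Primer C (25 nt, A=11 T=6 G=5 C=3): 3' end GGA has 2 G/C ✓; Tm = 64.9 + 41·(8 − 16.4)/25 = 51.1°C ✓ — passes.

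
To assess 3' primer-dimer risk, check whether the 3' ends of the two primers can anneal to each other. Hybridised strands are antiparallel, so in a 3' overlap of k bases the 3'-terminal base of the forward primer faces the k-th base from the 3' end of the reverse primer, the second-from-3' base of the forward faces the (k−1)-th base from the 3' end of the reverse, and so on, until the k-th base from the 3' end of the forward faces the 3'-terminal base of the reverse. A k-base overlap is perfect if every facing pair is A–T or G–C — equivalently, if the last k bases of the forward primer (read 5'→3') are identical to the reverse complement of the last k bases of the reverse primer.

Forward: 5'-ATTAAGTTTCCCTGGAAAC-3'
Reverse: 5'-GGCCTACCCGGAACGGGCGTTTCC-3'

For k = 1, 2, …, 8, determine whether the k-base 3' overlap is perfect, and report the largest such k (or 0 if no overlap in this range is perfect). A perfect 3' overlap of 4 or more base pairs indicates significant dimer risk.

Last 8 bases (5'→3') — forward …CTGGAAAC, reverse …GCGTTTCC.
Reverse complement of the reverse primer's last 8 bases: GGAAACGC; its first k bases are the reverse complement of the reverse primer's last k bases, so a perfect k-base overlap needs the forward primer's last k bases to equal them.
Comparing (forward last k vs required): k=1: C vs G ✗; k=2: AC vs GG ✗; k=3: AAC vs GGA ✗; k=4: AAAC vs GGAA ✗; k=5: GAAAC vs GGAAA ✗; k=6: GGAAAC vs GGAAAC ✓; k=7: TGGAAAC vs GGAAACG ✗; k=8: CTGGAAAC vs GGAAACGC ✗.
Only k = 6 is perfect, so the longest perfect 3' overlap is 6.

Longest perfect overlap: 6 complementary base pairs; significant dimer risk (threshold 4).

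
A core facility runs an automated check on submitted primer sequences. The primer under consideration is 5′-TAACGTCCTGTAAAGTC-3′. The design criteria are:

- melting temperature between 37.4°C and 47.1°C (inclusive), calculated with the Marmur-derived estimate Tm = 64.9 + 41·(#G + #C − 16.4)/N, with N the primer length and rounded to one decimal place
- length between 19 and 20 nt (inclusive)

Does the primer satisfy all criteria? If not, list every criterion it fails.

Fails: length.

Base counts: A=5, T=5, G=3, C=4 (length 17).
Tm: Tm = 64.9 + 41·(7 − 16.4)/17 = 42.2°C ✓
length: length 17, outside 19–20 ✗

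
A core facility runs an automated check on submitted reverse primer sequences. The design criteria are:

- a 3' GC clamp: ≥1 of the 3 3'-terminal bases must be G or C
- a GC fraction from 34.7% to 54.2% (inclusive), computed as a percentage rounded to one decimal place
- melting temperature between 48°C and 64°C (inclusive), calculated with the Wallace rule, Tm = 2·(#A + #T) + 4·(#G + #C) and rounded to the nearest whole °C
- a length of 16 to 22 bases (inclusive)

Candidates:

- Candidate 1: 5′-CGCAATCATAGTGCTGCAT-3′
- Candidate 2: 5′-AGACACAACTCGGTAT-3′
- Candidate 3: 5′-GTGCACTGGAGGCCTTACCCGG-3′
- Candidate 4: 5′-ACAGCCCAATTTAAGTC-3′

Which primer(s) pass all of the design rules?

Candidate 1 (19 nt, A=5 T=5 G=4 C=5): 3' end CAT has 1 G/C ✓; GC 9/19 = 47.4% ✓; Tm = 2·10 + 4·9 = 56°C ✓; length 19 ✓ — passes.
Candidate 2 (16 nt, A=6 T=3 G=3 C=4): 3' end TAT has 0 G/C, need ≥1 ✗; GC 7/16 = 43.8% ✓; Tm = 2·9 + 4·7 = 46°C, outside 48–64°C ✗; length 16 ✓ — fails.
Candidate 3 (22 nt, A=3 T=4 G=8 C=7): 3' end CGG has 3 G/C ✓; GC 15/22 = 68.2%, outside 34.7–54.2% ✗; Tm = 2·7 + 4·15 = 74°C, outside 48–64°C ✗; length 22 ✓ — fails.
Candidate 4 (17 nt, A=6 T=4 G=2 C=5): 3' end GTC has 2 G/C ✓; GC 7/17 = 41.2% ✓; Tm = 2·10 + 4·7 = 48°C ✓; length 17 ✓ — passes.

Candidate 1 and Candidate 4.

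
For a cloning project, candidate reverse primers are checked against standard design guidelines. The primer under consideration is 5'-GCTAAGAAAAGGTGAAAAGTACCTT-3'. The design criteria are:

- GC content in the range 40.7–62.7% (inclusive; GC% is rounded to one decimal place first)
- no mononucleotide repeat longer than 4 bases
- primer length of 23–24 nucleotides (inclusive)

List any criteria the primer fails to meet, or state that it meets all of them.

Base counts: A=11, T=5, G=6, C=3 (length 25).
GC content: GC 9/25 = 36.0%, outside 40.7–62.7% ✗
homopolymer run: longest run = 4 ✓
length: length 25, outside 23–24 ✗

Fails: GC content, length.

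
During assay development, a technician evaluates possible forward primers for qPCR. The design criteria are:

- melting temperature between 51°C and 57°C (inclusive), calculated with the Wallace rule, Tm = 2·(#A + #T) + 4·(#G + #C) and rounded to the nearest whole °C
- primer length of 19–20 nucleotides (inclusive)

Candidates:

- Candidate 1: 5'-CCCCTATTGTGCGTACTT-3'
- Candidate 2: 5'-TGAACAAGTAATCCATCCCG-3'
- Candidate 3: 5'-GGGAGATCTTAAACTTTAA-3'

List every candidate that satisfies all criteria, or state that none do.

None of the candidates satisfy all criteria.

Candidate 1 (18 nt, A=2 T=7 G=3 C=6): Tm = 2·9 + 4·9 = 54°C ✓; length 18, outside 19–20 ✗ — fails.
Candidate 2 (20 nt, A=7 T=4 G=3 C=6): Tm = 2·11 + 4·9 = 58°C, outside 51–57°C ✗; length 20 ✓ — fails.
Candidate 3 (19 nt, A=7 T=6 G=4 C=2): Tm = 2·13 + 4·6 = 50°C, outside 51–57°C ✗; length 19 ✓ — fails.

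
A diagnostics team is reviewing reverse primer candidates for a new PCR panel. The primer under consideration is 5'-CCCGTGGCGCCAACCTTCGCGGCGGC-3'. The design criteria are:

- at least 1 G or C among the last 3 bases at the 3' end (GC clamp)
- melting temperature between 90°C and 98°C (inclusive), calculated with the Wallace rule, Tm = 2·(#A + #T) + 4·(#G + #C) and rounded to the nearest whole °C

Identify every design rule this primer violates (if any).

Base counts: A=2, T=3, G=9, C=12 (length 26).
GC clamp: 3' end GGC has 3 G/C ✓
Tm: Tm = 2·5 + 4·21 = 94°C ✓

Meets all criteria.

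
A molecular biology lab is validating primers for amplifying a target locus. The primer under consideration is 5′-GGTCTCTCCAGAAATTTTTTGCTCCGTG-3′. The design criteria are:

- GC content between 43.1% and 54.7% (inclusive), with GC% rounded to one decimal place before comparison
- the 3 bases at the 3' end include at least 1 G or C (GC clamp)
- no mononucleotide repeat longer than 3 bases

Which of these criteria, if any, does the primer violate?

Base counts: A=4, T=11, G=6, C=7 (length 28).
GC content: GC 13/28 = 46.4% ✓
GC clamp: 3' end GTG has 2 G/C ✓
homopolymer run: longest run = 6, exceeds 3 ✗

Fails: homopolymer run.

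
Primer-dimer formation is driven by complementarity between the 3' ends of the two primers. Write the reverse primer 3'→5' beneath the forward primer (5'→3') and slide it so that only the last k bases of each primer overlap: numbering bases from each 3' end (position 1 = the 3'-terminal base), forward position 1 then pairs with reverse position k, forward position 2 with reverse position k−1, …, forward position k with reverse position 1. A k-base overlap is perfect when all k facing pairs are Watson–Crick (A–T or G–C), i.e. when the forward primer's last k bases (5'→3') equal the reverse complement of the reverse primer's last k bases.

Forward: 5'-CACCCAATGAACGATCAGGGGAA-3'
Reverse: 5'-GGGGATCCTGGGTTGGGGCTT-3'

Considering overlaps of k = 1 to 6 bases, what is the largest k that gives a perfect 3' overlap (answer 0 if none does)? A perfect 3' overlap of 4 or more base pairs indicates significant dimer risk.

Longest perfect overlap: 2 complementary base pairs; below the dimer-risk threshold (threshold 4).

Last 6 bases (5'→3') — forward …GGGGAA, reverse …GGGCTT.
Reverse complement of the reverse primer's last 6 bases: AAGCCC; its first k bases are the reverse complement of the reverse primer's last k bases, so a perfect k-base overlap needs the forward primer's last k bases to equal them.
Comparing (forward last k vs required): k=1: A vs A ✓; k=2: AA vs AA ✓; k=3: GAA vs AAG ✗; k=4: GGAA vs AAGC ✗; k=5: GGGAA vs AAGCC ✗; k=6: GGGGAA vs AAGCCC ✗.
Perfect overlaps at k = 1, 2; the largest is 2.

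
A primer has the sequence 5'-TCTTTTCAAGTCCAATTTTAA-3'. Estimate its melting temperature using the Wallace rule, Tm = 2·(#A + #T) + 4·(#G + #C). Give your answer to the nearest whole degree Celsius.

52°C

Base counts: A=6, T=10, G=1, C=4 (length 21).
Tm = 2·(6+10) + 4·(1+4) = 2·16 + 4·5 = 32 + 20 = 52°C.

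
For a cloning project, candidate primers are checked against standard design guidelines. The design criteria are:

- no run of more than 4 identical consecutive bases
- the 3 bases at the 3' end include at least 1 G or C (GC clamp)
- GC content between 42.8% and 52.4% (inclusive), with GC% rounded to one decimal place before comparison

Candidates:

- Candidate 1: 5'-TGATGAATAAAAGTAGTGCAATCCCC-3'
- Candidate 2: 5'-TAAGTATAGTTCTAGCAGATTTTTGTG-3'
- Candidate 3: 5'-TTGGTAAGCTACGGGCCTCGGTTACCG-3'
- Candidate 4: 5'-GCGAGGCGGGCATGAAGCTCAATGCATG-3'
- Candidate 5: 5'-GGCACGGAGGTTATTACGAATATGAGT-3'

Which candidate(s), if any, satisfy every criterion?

Candidate 5 only.

Candidate 1 (26 nt, A=10 T=6 G=5 C=5): longest run = 4 ✓; 3' end CCC has 3 G/C ✓; GC 10/26 = 38.5%, outside 42.8–52.4% ✗ — fails.
Candidate 2 (27 nt, A=7 T=12 G=6 C=2): longest run = 5, exceeds 4 ✗; 3' end GTG has 2 G/C ✓; GC 8/27 = 29.6%, outside 42.8–52.4% ✗ — fails.
Candidate 3 (27 nt, A=4 T=7 G=9 C=7): longest run = 3 ✓; 3' end CCG has 3 G/C ✓; GC 16/27 = 59.3%, outside 42.8–52.4% ✗ — fails.
Candidate 4 (28 nt, A=7 T=4 G=11 C=6): longest run = 3 ✓; 3' end ATG has 1 G/C ✓; GC 17/28 = 60.7%, outside 42.8–52.4% ✗ — fails.
Candidate 5 (27 nt, A=8 T=7 G=9 C=3): longest run = 2 ✓; 3' end AGT has 1 G/C ✓; GC 12/27 = 44.4% ✓ — passes.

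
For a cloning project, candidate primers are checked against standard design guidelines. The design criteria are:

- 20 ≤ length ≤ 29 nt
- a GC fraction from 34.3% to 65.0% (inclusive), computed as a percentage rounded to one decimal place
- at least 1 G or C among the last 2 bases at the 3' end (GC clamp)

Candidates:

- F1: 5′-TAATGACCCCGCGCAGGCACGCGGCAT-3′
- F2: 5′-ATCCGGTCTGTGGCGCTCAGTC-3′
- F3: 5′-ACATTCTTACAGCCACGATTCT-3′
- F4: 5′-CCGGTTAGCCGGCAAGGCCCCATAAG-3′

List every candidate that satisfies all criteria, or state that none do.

F1 (27 nt, A=6 T=3 G=8 C=10): length 27 ✓; GC 18/27 = 66.7%, outside 34.3–65.0% ✗; 3' end AT has 0 G/C, need ≥1 ✗ — fails.
F2 (22 nt, A=2 T=6 G=7 C=7): length 22 ✓; GC 14/22 = 63.6% ✓; 3' end TC has 1 G/C ✓ — passes.
F3 (22 nt, A=6 T=7 G=2 C=7): length 22 ✓; GC 9/22 = 40.9% ✓; 3' end CT has 1 G/C ✓ — passes.
F4 (26 nt, A=6 T=3 G=8 C=9): length 26 ✓; GC 17/26 = 65.4%, outside 34.3–65.0% ✗; 3' end AG has 1 G/C ✓ — fails.

F2 and F3.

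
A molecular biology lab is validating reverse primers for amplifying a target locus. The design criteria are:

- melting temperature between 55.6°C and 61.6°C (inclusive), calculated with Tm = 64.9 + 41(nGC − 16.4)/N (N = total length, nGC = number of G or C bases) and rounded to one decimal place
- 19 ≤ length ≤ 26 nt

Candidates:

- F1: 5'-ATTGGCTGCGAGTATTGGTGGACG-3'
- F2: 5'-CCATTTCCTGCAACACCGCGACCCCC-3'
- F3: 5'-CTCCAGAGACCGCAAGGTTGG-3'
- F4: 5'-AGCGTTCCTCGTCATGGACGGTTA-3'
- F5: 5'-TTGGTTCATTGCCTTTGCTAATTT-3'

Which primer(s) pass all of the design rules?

F1, F3 and F4.

F1 (24 nt, A=4 T=7 G=10 C=3): Tm = 64.9 + 41·(13 − 16.4)/24 = 59.1°C ✓; length 24 ✓ — passes.
F2 (26 nt, A=5 T=4 G=3 C=14): Tm = 64.9 + 41·(17 − 16.4)/26 = 65.8°C, outside 55.6–61.6°C ✗; length 26 ✓ — fails.
F3 (21 nt, A=5 T=3 G=7 C=6): Tm = 64.9 + 41·(13 − 16.4)/21 = 58.3°C ✓; length 21 ✓ — passes.
F4 (24 nt, A=4 T=7 G=7 C=6): Tm = 64.9 + 41·(13 − 16.4)/24 = 59.1°C ✓; length 24 ✓ — passes.
F5 (24 nt, A=3 T=13 G=4 C=4): Tm = 64.9 + 41·(8 − 16.4)/24 = 50.6°C, outside 55.6–61.6°C ✗; length 24 ✓ — fails.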